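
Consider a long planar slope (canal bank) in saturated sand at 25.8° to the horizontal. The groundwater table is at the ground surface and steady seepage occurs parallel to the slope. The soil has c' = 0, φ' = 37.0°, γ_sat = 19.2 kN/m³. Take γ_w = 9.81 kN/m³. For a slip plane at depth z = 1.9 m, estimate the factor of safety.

FS = 0.76

With seepage parallel to the slope and the water table at the surface, the effective normal stress on the slip plane uses the buoyant unit weight γ' = γ_sat − γ_w while the driving shear stress uses γ_sat:
FS = [c' + γ' z cos²β tanφ'] / [γ_sat z sinβ cosβ]
(For c' = 0 this reduces to FS = (γ'/γ_sat)·tanφ'/tanβ.)
γ' = 19.2 − 9.81 = 9.39 kN/m³
Numerator = 0.0 + 9.39·1.9·cos²25.8°·tan37.0° = 0.0 + 9.39·1.9·0.8106·0.7536 = 10.897 kPa
Denominator = 19.2·1.9·sin25.8°·cos25.8° = 19.2·1.9·0.4352·0.9003 = 14.295 kPa
FS = 10.897 / 14.295 = 0.762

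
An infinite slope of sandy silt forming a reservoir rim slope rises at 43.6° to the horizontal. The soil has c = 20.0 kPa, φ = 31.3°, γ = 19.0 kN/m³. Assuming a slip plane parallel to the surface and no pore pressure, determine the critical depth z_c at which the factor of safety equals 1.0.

z_c = 5.83 m

Setting FS = 1.00 in FS = [c + γz cos²β tanφ] / [γz sinβ cosβ] and solving for z:
z = c / [γ cosβ (FS·sinβ − cosβ·tanφ)]
  = 20.0 / [19.0·cos43.6°·(1.00·sin43.6° − cos43.6°·tan31.3°)]
  = 20.0 / [19.0·0.7242·(1.00·0.6896 − 0.7242·0.6080)]
  = 20.0 / 3.4304 = 5.830 m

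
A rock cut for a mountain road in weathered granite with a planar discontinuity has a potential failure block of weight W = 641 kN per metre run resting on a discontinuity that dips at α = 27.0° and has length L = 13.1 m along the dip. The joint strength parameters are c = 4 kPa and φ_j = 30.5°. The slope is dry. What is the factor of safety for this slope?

Resolving the block weight along and normal to the plane and applying the Mohr–Coulomb strength on the joint:
N' = W cosα = 641·cos27.0° = 571.1 kN/m
Driving force T = W sinα = 641·sin27.0° = 291.0 kN/m
Resisting force R = c·L + N'·tanφ_j = 4·13.1 + 571.1·tan30.5° = 52.4 + 336.4 = 388.8 kN/m
FS = R / T = 388.8 / 291.0 = 1.336

FS = 1.34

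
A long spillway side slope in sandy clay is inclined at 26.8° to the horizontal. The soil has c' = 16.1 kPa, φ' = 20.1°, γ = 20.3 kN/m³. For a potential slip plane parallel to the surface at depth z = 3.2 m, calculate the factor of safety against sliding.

FS = 1.34

For an infinite slope with a slip plane parallel to the surface (no pore pressure): FS = [c' + γz cos²β tanφ'] / [γz sinβ cosβ].
γz = 20.3·3.2 = 64.96 kN/m²
Numerator = 16.1 + 64.96·cos²26.8°·tan20.1° = 16.1 + 64.96·0.7967·0.3659 = 35.039 kPa
Denominator = 64.96·sin26.8°·cos26.8° = 64.96·0.4509·0.8926 = 26.143 kPa
FS = 35.039 / 26.143 = 1.340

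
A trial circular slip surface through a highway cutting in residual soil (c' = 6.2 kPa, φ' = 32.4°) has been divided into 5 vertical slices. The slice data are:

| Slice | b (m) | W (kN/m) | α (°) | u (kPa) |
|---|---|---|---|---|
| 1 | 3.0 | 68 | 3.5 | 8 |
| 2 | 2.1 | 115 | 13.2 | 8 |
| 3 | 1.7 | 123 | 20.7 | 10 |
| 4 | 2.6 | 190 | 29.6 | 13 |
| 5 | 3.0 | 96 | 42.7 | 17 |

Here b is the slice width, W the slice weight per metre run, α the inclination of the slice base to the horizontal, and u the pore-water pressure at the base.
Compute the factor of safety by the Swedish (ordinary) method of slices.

Ordinary method of slices: FS = Σ[c'·Δl_i + (W_i cosα_i − u_i·Δl_i)·tanφ'] / Σ W_i sinα_i, with Δl_i = b_i / cosα_i.
Slice 1: Δl = 3.0/cos3.5° = 3.006 m; N'_1 = 68·cos3.5° − 8·3.006 = 43.8; c'Δl = 18.63; W sinα = 4.2
Slice 2: Δl = 2.1/cos13.2° = 2.157 m; N'_2 = 115·cos13.2° − 8·2.157 = 94.7; c'Δl = 13.37; W sinα = 26.3
Slice 3: Δl = 1.7/cos20.7° = 1.817 m; N'_3 = 123·cos20.7° − 10·1.817 = 96.9; c'Δl = 11.27; W sinα = 43.5
Slice 4: Δl = 2.6/cos29.6° = 2.990 m; N'_4 = 190·cos29.6° − 13·2.990 = 126.3; c'Δl = 18.54; W sinα = 93.8
Slice 5: Δl = 3.0/cos42.7° = 4.082 m; N'_5 = 96·cos42.7° − 17·4.082 = 1.2; c'Δl = 25.31; W sinα = 65.1
Σc'Δl = 87.1 kN/m; ΣN' = 362.9 kN/m; ΣW sinα = 232.8 kN/m
Resisting = 87.1 + 362.9·tan32.4° = 87.1 + 230.3 = 317.4 kN/m
FS = 317.4 / 232.8 = 1.363

FS = 1.36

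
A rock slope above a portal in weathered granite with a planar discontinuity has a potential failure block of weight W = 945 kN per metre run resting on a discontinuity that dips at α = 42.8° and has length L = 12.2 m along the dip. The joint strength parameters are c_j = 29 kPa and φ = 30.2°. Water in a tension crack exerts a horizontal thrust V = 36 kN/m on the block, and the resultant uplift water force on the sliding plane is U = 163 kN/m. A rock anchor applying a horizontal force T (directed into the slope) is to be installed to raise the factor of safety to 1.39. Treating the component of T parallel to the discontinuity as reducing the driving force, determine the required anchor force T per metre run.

T = 199 kN/m

Resolving forces along and normal to the sliding plane, with the horizontal anchor force T adding T·sinα to the effective normal force and T·cosα acting up the plane against the driving force:
FS = [c_jL + (W cosα − U − V sinα + T sinα) tanφ] / [W sinα + V cosα − T cosα]
Without the anchor: N' = 505.9 kN/m, driving T_d = 668.5 kN/m, resisting R = 29·12.2 + 505.9·tan30.2° = 648.2 kN/m, FS = 0.97.
Setting FS = 1.39 and solving for T:
1.39·(668.5 − T cos42.8°) = 648.2 + T sin42.8°·tan30.2°
T·(sin42.8°·tan30.2° + 1.39·cos42.8°) = 1.39·668.5 − 648.2
T·(0.6794·0.5820 + 1.39·0.7337) = 929.2 − 648.2 = 280.9
T·1.4153 = 280.9
T = 198.5 kN/m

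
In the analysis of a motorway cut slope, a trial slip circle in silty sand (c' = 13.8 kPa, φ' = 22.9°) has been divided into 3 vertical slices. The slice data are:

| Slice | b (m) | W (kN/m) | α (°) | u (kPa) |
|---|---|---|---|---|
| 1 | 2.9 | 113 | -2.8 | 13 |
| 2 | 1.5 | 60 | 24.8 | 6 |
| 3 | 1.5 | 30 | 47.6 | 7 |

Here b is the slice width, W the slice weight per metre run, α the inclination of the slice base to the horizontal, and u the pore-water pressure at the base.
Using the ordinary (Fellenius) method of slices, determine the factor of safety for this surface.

Ordinary method of slices: FS = Σ[c'·Δl_i + (W_i cosα_i − u_i·Δl_i)·tanφ'] / Σ W_i sinα_i, with Δl_i = b_i / cosα_i.
Slice 1: Δl = 2.9/cos(-2.8°) = 2.903 m; N'_1 = 113·cos(-2.8°) − 13·2.903 = 75.1; c'Δl = 40.07; W sinα = -5.5
Slice 2: Δl = 1.5/cos24.8° = 1.652 m; N'_2 = 60·cos24.8° − 6·1.652 = 44.6; c'Δl = 22.80; W sinα = 25.2
Slice 3: Δl = 1.5/cos47.6° = 2.225 m; N'_3 = 30·cos47.6° − 7·2.225 = 4.7; c'Δl = 30.70; W sinα = 22.2
Σc'Δl = 93.6 kN/m; ΣN' = 124.3 kN/m; ΣW sinα = 41.8 kN/m
Resisting = 93.6 + 124.3·tan22.9° = 93.6 + 52.5 = 146.1 kN/m
FS = 146.1 / 41.8 = 3.495

FS = 3.49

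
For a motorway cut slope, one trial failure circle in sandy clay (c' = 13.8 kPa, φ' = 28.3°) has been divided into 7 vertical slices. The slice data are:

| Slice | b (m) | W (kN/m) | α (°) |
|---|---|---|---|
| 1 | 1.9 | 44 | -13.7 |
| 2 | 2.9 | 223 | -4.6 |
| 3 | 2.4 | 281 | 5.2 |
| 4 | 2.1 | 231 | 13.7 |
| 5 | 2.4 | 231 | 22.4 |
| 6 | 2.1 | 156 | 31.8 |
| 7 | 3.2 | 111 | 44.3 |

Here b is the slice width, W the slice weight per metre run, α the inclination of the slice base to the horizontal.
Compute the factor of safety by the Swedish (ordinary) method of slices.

FS = 3.02

Ordinary method of slices: FS = Σ[c'·Δl_i + (W_i cosα_i)·tanφ'] / Σ W_i sinα_i, with Δl_i = b_i / cosα_i.
Slice 1: Δl = 1.9/cos(-13.7°) = 1.956 m; N'_1 = 44·cos(-13.7°) = 42.7; c'Δl = 26.99; W sinα = -10.4
Slice 2: Δl = 2.9/cos(-4.6°) = 2.909 m; N'_2 = 223·cos(-4.6°) = 222.3; c'Δl = 40.15; W sinα = -17.9
Slice 3: Δl = 2.4/cos5.2° = 2.410 m; N'_3 = 281·cos5.2° = 279.8; c'Δl = 33.26; W sinα = 25.5
Slice 4: Δl = 2.1/cos13.7° = 2.161 m; N'_4 = 231·cos13.7° = 224.4; c'Δl = 29.83; W sinα = 54.7
Slice 5: Δl = 2.4/cos22.4° = 2.596 m; N'_5 = 231·cos22.4° = 213.6; c'Δl = 35.82; W sinα = 88.0
Slice 6: Δl = 2.1/cos31.8° = 2.471 m; N'_6 = 156·cos31.8° = 132.6; c'Δl = 34.10; W sinα = 82.2
Slice 7: Δl = 3.2/cos44.3° = 4.471 m; N'_7 = 111·cos44.3° = 79.4; c'Δl = 61.70; W sinα = 77.5
Σc'Δl = 261.8 kN/m; ΣN' = 1194.9 kN/m; ΣW sinα = 299.6 kN/m
Resisting = 261.8 + 1194.9·tan28.3° = 261.8 + 643.4 = 905.2 kN/m
FS = 905.2 / 299.6 = 3.021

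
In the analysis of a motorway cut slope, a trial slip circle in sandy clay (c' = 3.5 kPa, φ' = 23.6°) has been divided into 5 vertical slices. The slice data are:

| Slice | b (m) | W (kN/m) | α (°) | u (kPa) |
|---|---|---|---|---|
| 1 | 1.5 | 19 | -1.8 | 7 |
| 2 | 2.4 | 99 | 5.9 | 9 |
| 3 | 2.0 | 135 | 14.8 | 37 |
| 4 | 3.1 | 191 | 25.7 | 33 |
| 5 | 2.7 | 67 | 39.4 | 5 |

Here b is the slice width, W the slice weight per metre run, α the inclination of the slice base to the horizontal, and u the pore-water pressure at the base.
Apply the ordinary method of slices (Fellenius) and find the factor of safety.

FS = 0.87

Ordinary method of slices: FS = Σ[c'·Δl_i + (W_i cosα_i − u_i·Δl_i)·tanφ'] / Σ W_i sinα_i, with Δl_i = b_i / cosα_i.
Slice 1: Δl = 1.5/cos(-1.8°) = 1.501 m; N'_1 = 19·cos(-1.8°) − 7·1.501 = 8.5; c'Δl = 5.25; W sinα = -0.6
Slice 2: Δl = 2.4/cos5.9° = 2.413 m; N'_2 = 99·cos5.9° − 9·2.413 = 76.8; c'Δl = 8.44; W sinα = 10.2
Slice 3: Δl = 2.0/cos14.8° = 2.069 m; N'_3 = 135·cos14.8° − 37·2.069 = 54.0; c'Δl = 7.24; W sinα = 34.5
Slice 4: Δl = 3.1/cos25.7° = 3.440 m; N'_4 = 191·cos25.7° − 33·3.440 = 58.6; c'Δl = 12.04; W sinα = 82.8
Slice 5: Δl = 2.7/cos39.4° = 3.494 m; N'_5 = 67·cos39.4° − 5·3.494 = 34.3; c'Δl = 12.23; W sinα = 42.5
Σc'Δl = 45.2 kN/m; ΣN' = 232.1 kN/m; ΣW sinα = 169.4 kN/m
Resisting = 45.2 + 232.1·tan23.6° = 45.2 + 101.4 = 146.6 kN/m
FS = 146.6 / 169.4 = 0.865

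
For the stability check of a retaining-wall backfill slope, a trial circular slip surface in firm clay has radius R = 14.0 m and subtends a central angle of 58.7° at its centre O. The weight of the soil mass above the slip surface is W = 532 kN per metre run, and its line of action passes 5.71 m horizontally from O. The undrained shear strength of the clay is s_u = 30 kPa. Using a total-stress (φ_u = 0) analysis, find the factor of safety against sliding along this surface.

FS = 1.98

Taking moments about the centre O, the resisting moment is provided by the undrained shear strength acting along the arc:
Arc length L_a = R·θ = 14.0·(58.7°·π/180) = 14.0·1.0245 = 14.34 m
M_R = s_u·L_a·R = 30·14.34·14.0 = 6024.1 kN·m/m
M_D = W·d = 532·5.71 = 3037.7 kN·m/m
FS = M_R / M_D = 6024.1 / 3037.7 = 1.983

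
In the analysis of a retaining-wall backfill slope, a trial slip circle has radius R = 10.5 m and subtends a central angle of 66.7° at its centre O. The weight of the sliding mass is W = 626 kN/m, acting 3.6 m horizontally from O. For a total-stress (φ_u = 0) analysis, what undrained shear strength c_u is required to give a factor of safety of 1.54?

FS = c_u·L_a·R / (W·d), so c_u = FS·W·d / (L_a·R).
Arc length L_a = R·θ = 10.5·(66.7°·π/180) = 10.5·1.1641 = 12.22 m
c_u = 1.54·626·3.6 / (12.22·10.5) = 3470.5 / 128.35 = 27.04 kPa

c_u = 27.0 kPa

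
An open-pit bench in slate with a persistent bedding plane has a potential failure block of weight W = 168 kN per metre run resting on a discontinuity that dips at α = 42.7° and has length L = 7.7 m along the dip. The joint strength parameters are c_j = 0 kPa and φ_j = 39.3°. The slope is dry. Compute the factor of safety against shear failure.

FS = 0.89

Resolving the block weight along and normal to the plane and applying the Mohr–Coulomb strength on the joint:
N' = W cosα = 168·cos42.7° = 123.5 kN/m
Driving force T = W sinα = 168·sin42.7° = 113.9 kN/m
Resisting force R = c_j·L + N'·tanφ_j = 0·7.7 + 123.5·tan39.3° = 0.0 + 101.1 = 101.1 kN/m
FS = R / T = 101.1 / 113.9 = 0.887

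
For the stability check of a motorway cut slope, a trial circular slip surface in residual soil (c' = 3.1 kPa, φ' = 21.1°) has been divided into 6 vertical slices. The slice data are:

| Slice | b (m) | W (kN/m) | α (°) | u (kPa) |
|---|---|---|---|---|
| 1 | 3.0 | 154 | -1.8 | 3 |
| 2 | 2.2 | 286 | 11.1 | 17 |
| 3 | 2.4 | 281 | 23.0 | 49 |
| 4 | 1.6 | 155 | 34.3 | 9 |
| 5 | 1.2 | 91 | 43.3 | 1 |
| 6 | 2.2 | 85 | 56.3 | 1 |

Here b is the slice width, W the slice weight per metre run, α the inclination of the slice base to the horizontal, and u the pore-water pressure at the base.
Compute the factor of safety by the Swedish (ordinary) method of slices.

Ordinary method of slices: FS = Σ[c'·Δl_i + (W_i cosα_i − u_i·Δl_i)·tanφ'] / Σ W_i sinα_i, with Δl_i = b_i / cosα_i.
Slice 1: Δl = 3.0/cos(-1.8°) = 3.001 m; N'_1 = 154·cos(-1.8°) − 3·3.001 = 144.9; c'Δl = 9.30; W sinα = -4.8
Slice 2: Δl = 2.2/cos11.1° = 2.242 m; N'_2 = 286·cos11.1° − 17·2.242 = 242.5; c'Δl = 6.95; W sinα = 55.1
Slice 3: Δl = 2.4/cos23.0° = 2.607 m; N'_3 = 281·cos23.0° − 49·2.607 = 130.9; c'Δl = 8.08; W sinα = 109.8
Slice 4: Δl = 1.6/cos34.3° = 1.937 m; N'_4 = 155·cos34.3° − 9·1.937 = 110.6; c'Δl = 6.00; W sinα = 87.3
Slice 5: Δl = 1.2/cos43.3° = 1.649 m; N'_5 = 91·cos43.3° − 1·1.649 = 64.6; c'Δl = 5.11; W sinα = 62.4
Slice 6: Δl = 2.2/cos56.3° = 3.965 m; N'_6 = 85·cos56.3° − 1·3.965 = 43.2; c'Δl = 12.29; W sinα = 70.7
Σc'Δl = 47.7 kN/m; ΣN' = 736.8 kN/m; ΣW sinα = 380.5 kN/m
Resisting = 47.7 + 736.8·tan21.1° = 47.7 + 284.3 = 332.0 kN/m
FS = 332.0 / 380.5 = 0.873

FS = 0.87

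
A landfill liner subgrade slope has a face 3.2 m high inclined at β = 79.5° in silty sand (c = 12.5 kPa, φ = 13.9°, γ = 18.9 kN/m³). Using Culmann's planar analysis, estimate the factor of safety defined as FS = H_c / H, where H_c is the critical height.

FS = 1.34

H_c = (4c/γ) · sinβ cosφ / [1 − cos(β − φ)]
    = (4·12.5/18.9) · sin79.5°·cos13.9° / [1 − cos65.6°]
    = 2.646 · 0.9545 / 0.5869 = 4.30 m
FS = H_c / H = 4.30 / 3.2 = 1.344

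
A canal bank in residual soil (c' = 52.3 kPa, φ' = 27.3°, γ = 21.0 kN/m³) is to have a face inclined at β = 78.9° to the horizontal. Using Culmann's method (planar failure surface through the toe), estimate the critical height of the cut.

Culmann's analysis gives the critical failure plane at α_cr = (β + φ')/2 = (78.9 + 27.3)/2 = 53.1°, and the critical height
H_c = (4c'/γ) · sinβ cosφ' / [1 − cos(β − φ')]
    = (4·52.3/21.0) · sin78.9°·cos27.3° / [1 − cos(51.6°)]
    = 9.962 · 0.9813·0.8886 / [1 − 0.6211]
    = 9.962 · 0.8720 / 0.3789
    = 22.93 m

H_c = 22.93 m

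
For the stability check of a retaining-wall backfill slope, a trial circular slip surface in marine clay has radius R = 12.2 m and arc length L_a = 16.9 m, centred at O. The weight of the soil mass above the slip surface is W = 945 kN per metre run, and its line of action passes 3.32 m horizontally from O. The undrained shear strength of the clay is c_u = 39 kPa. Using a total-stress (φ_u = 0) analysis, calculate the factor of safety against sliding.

Taking moments about the centre O, the resisting moment is provided by the undrained shear strength acting along the arc:
M_R = c_u·L_a·R = 39·16.90·12.2 = 8041.0 kN·m/m
M_D = W·d = 945·3.32 = 3137.4 kN·m/m
FS = M_R / M_D = 8041.0 / 3137.4 = 2.563

FS = 2.56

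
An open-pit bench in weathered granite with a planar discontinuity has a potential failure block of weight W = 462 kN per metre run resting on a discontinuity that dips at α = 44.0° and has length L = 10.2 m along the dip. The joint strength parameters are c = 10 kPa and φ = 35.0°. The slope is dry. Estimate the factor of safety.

FS = 1.04

Resolving the block weight along and normal to the plane and applying the Mohr–Coulomb strength on the joint:
N' = W cosα = 462·cos44.0° = 332.3 kN/m
Driving force T = W sinα = 462·sin44.0° = 320.9 kN/m
Resisting force R = c·L + N'·tanφ = 10·10.2 + 332.3·tan35.0° = 102.0 + 232.7 = 334.7 kN/m
FS = R / T = 334.7 / 320.9 = 1.043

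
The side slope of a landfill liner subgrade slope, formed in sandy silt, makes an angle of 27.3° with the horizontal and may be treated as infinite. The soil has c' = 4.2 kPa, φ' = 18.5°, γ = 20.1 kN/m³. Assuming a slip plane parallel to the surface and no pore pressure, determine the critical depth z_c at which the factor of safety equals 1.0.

z_c = 1.46 m

Setting FS = 1.00 in FS = [c' + γz cos²β tanφ'] / [γz sinβ cosβ] and solving for z:
z = c' / [γ cosβ (FS·sinβ − cosβ·tanφ')]
  = 4.2 / [20.1·cos27.3°·(1.00·sin27.3° − cos27.3°·tan18.5°)]
  = 4.2 / [20.1·0.8886·(1.00·0.4586 − 0.8886·0.3346)]
  = 4.2 / 2.8814 = 1.458 m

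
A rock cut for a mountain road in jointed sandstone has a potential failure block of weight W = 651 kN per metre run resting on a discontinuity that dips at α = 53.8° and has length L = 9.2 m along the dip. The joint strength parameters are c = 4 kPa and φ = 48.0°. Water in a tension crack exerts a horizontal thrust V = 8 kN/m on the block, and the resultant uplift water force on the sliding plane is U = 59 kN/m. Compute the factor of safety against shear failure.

FS = 0.74

Resolving the block weight along and normal to the plane and applying the Mohr–Coulomb strength on the joint:
N' = W cosα − U − V sinα = 651·cos53.8° − 59 − 8·sin53.8° = 319.0 kN/m
Driving force T = W sinα + V cosα = 651·sin53.8° + 8·cos53.8° = 530.1 kN/m
Resisting force R = c·L + N'·tanφ = 4·9.2 + 319.0·tan48.0° = 36.8 + 354.3 = 391.1 kN/m
FS = R / T = 391.1 / 530.1 = 0.738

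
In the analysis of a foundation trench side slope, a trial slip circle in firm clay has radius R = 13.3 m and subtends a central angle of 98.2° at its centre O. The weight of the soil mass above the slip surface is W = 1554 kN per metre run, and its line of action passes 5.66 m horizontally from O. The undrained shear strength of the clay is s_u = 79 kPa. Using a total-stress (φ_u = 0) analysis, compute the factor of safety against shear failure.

Taking moments about the centre O, the resisting moment is provided by the undrained shear strength acting along the arc:
Arc length L_a = R·θ = 13.3·(98.2°·π/180) = 13.3·1.7139 = 22.80 m
M_R = s_u·L_a·R = 79·22.80·13.3 = 23950.8 kN·m/m
M_D = W·d = 1554·5.66 = 8795.6 kN·m/m
FS = M_R / M_D = 23950.8 / 8795.6 = 2.723

FS = 2.72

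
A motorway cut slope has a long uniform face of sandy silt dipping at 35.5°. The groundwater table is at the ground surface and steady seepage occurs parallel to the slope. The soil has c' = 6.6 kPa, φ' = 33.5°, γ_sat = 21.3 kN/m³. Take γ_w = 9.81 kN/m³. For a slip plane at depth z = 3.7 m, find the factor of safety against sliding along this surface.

With seepage parallel to the slope and the water table at the surface, the effective normal stress on the slip plane uses the buoyant unit weight γ' = γ_sat − γ_w while the driving shear stress uses γ_sat:
FS = [c' + γ' z cos²β tanφ'] / [γ_sat z sinβ cosβ]
γ' = 21.3 − 9.81 = 11.49 kN/m³
Numerator = 6.6 + 11.49·3.7·cos²35.5°·tan33.5° = 6.6 + 11.49·3.7·0.6628·0.6619 = 25.250 kPa
Denominator = 21.3·3.7·sin35.5°·cos35.5° = 21.3·3.7·0.5807·0.8141 = 37.258 kPa
FS = 25.250 / 37.258 = 0.678

FS = 0.68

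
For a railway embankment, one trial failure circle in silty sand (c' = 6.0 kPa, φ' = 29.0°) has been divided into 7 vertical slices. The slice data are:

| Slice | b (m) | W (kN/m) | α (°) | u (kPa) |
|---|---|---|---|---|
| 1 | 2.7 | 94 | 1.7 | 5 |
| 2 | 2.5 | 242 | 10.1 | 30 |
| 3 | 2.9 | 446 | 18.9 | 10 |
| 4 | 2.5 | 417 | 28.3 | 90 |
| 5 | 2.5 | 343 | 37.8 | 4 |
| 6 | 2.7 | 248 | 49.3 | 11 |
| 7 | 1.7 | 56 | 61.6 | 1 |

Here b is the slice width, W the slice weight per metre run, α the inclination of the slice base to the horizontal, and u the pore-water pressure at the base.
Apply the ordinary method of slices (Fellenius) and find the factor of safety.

Ordinary method of slices: FS = Σ[c'·Δl_i + (W_i cosα_i − u_i·Δl_i)·tanφ'] / Σ W_i sinα_i, with Δl_i = b_i / cosα_i.
Slice 1: Δl = 2.7/cos1.7° = 2.701 m; N'_1 = 94·cos1.7° − 5·2.701 = 80.5; c'Δl = 16.21; W sinα = 2.8
Slice 2: Δl = 2.5/cos10.1° = 2.539 m; N'_2 = 242·cos10.1° − 30·2.539 = 162.1; c'Δl = 15.24; W sinα = 42.4
Slice 3: Δl = 2.9/cos18.9° = 3.065 m; N'_3 = 446·cos18.9° − 10·3.065 = 391.3; c'Δl = 18.39; W sinα = 144.5
Slice 4: Δl = 2.5/cos28.3° = 2.839 m; N'_4 = 417·cos28.3° − 90·2.839 = 111.6; c'Δl = 17.04; W sinα = 197.7
Slice 5: Δl = 2.5/cos37.8° = 3.164 m; N'_5 = 343·cos37.8° − 4·3.164 = 258.4; c'Δl = 18.98; W sinα = 210.2
Slice 6: Δl = 2.7/cos49.3° = 4.140 m; N'_6 = 248·cos49.3° − 11·4.140 = 116.2; c'Δl = 24.84; W sinα = 188.0
Slice 7: Δl = 1.7/cos61.6° = 3.574 m; N'_7 = 56·cos61.6° − 1·3.574 = 23.1; c'Δl = 21.45; W sinα = 49.3
Σc'Δl = 132.1 kN/m; ΣN' = 1143.0 kN/m; ΣW sinα = 834.9 kN/m
Resisting = 132.1 + 1143.0·tan29.0° = 132.1 + 633.6 = 765.7 kN/m
FS = 765.7 / 834.9 = 0.917

FS = 0.92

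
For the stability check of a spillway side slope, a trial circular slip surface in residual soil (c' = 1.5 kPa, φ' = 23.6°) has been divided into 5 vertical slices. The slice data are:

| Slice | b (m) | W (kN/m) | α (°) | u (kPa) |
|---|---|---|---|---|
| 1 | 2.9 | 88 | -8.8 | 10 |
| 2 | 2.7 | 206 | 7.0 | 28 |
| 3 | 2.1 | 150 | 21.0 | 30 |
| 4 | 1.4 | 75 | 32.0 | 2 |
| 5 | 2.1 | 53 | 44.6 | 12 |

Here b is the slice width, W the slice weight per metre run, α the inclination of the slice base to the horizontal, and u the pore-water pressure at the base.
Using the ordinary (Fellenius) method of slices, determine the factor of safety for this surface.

FS = 1.12

Ordinary method of slices: FS = Σ[c'·Δl_i + (W_i cosα_i − u_i·Δl_i)·tanφ'] / Σ W_i sinα_i, with Δl_i = b_i / cosα_i.
Slice 1: Δl = 2.9/cos(-8.8°) = 2.935 m; N'_1 = 88·cos(-8.8°) − 10·2.935 = 57.6; c'Δl = 4.40; W sinα = -13.5
Slice 2: Δl = 2.7/cos7.0° = 2.720 m; N'_2 = 206·cos7.0° − 28·2.720 = 128.3; c'Δl = 4.08; W sinα = 25.1
Slice 3: Δl = 2.1/cos21.0° = 2.249 m; N'_3 = 150·cos21.0° − 30·2.249 = 72.6; c'Δl = 3.37; W sinα = 53.8
Slice 4: Δl = 1.4/cos32.0° = 1.651 m; N'_4 = 75·cos32.0° − 2·1.651 = 60.3; c'Δl = 2.48; W sinα = 39.7
Slice 5: Δl = 2.1/cos44.6° = 2.949 m; N'_5 = 53·cos44.6° − 12·2.949 = 2.3; c'Δl = 4.42; W sinα = 37.2
Σc'Δl = 18.8 kN/m; ΣN' = 321.1 kN/m; ΣW sinα = 142.4 kN/m
Resisting = 18.8 + 321.1·tan23.6° = 18.8 + 140.3 = 159.0 kN/m
FS = 159.0 / 142.4 = 1.117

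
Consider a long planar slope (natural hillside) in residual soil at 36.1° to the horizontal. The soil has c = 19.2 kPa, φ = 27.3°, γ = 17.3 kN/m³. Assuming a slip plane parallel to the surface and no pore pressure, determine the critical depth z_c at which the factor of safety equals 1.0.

Setting FS = 1.00 in FS = [c + γz cos²β tanφ] / [γz sinβ cosβ] and solving for z:
z = c / [γ cosβ (FS·sinβ − cosβ·tanφ)]
  = 19.2 / [17.3·cos36.1°·(1.00·sin36.1° − cos36.1°·tan27.3°)]
  = 19.2 / [17.3·0.8080·(1.00·0.5892 − 0.8080·0.5161)]
  = 19.2 / 2.4065 = 7.978 m

z_c = 7.98 m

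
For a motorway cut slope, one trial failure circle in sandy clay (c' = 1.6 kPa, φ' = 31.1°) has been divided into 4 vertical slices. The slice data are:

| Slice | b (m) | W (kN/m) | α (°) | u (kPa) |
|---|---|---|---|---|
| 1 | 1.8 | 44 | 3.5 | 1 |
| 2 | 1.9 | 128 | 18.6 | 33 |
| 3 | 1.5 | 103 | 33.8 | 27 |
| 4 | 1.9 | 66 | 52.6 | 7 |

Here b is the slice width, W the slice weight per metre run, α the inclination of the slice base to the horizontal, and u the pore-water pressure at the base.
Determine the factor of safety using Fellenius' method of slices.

Ordinary method of slices: FS = Σ[c'·Δl_i + (W_i cosα_i − u_i·Δl_i)·tanφ'] / Σ W_i sinα_i, with Δl_i = b_i / cosα_i.
Slice 1: Δl = 1.8/cos3.5° = 1.803 m; N'_1 = 44·cos3.5° − 1·1.803 = 42.1; c'Δl = 2.89; W sinα = 2.7
Slice 2: Δl = 1.9/cos18.6° = 2.005 m; N'_2 = 128·cos18.6° − 33·2.005 = 55.2; c'Δl = 3.21; W sinα = 40.8
Slice 3: Δl = 1.5/cos33.8° = 1.805 m; N'_3 = 103·cos33.8° − 27·1.805 = 36.9; c'Δl = 2.89; W sinα = 57.3
Slice 4: Δl = 1.9/cos52.6° = 3.128 m; N'_4 = 66·cos52.6° − 7·3.128 = 18.2; c'Δl = 5.01; W sinα = 52.4
Σc'Δl = 14.0 kN/m; ΣN' = 152.3 kN/m; ΣW sinα = 153.2 kN/m
Resisting = 14.0 + 152.3·tan31.1° = 14.0 + 91.9 = 105.9 kN/m
FS = 105.9 / 153.2 = 0.691

FS = 0.69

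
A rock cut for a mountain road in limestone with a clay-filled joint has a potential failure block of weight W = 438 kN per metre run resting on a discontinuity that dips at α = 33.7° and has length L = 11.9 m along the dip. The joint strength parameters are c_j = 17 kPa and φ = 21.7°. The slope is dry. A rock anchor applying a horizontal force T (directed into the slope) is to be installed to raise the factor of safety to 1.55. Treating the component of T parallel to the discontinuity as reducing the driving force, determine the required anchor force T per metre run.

T = 19 kN/m

Resolving forces along and normal to the sliding plane, with the horizontal anchor force T adding T·sinα to the effective normal force and T·cosα acting up the plane against the driving force:
FS = [c_jL + (W cosα + T sinα) tanφ] / [W sinα − T cosα]
Without the anchor: N' = 364.4 kN/m, driving T_d = 243.0 kN/m, resisting R = 17·11.9 + 364.4·tan21.7° = 347.3 kN/m, FS = 1.43.
Setting FS = 1.55 and solving for T:
1.55·(243.0 − T cos33.7°) = 347.3 + T sin33.7°·tan21.7°
T·(sin33.7°·tan21.7° + 1.55·cos33.7°) = 1.55·243.0 − 347.3
T·(0.5548·0.3979 + 1.55·0.8320) = 376.7 − 347.3 = 29.4
T·1.5103 = 29.4
T = 19.4 kN/m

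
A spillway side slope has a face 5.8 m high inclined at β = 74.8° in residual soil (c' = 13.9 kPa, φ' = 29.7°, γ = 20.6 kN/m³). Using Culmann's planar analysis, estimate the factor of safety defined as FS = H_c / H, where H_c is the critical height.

FS = 1.33

H_c = (4c'/γ) · sinβ cosφ' / [1 − cos(β − φ')]
    = (4·13.9/20.6) · sin74.8°·cos29.7° / [1 − cos45.1°]
    = 2.699 · 0.8382 / 0.2941 = 7.69 m
FS = H_c / H = 7.69 / 5.8 = 1.326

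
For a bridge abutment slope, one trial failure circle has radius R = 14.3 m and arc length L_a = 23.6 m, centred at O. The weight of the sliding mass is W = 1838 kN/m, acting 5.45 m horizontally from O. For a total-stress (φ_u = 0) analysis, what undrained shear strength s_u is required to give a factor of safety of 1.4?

s_u = 41.6 kPa

FS = s_u·L_a·R / (W·d), so s_u = FS·W·d / (L_a·R).
s_u = 1.4·1838·5.45 / (23.60·14.3) = 14023.9 / 337.48 = 41.55 kPa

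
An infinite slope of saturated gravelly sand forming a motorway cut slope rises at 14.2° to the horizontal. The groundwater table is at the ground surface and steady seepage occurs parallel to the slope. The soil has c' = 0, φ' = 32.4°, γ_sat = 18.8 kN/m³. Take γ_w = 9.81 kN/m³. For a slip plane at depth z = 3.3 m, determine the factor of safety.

With seepage parallel to the slope and the water table at the surface, the effective normal stress on the slip plane uses the buoyant unit weight γ' = γ_sat − γ_w while the driving shear stress uses γ_sat:
FS = [c' + γ' z cos²β tanφ'] / [γ_sat z sinβ cosβ]
(For c' = 0 this reduces to FS = (γ'/γ_sat)·tanφ'/tanβ.)
γ' = 18.8 − 9.81 = 8.99 kN/m³
Numerator = 0.0 + 8.99·3.3·cos²14.2°·tan32.4° = 0.0 + 8.99·3.3·0.9398·0.6346 = 17.694 kPa
Denominator = 18.8·3.3·sin14.2°·cos14.2° = 18.8·3.3·0.2453·0.9694 = 14.754 kPa
FS = 17.694 / 14.754 = 1.199

FS = 1.20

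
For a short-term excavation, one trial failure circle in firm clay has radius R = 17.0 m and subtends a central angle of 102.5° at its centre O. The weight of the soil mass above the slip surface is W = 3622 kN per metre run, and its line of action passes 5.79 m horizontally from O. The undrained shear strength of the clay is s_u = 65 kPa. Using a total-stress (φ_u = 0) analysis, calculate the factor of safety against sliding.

Taking moments about the centre O, the resisting moment is provided by the undrained shear strength acting along the arc:
Arc length L_a = R·θ = 17.0·(102.5°·π/180) = 17.0·1.7890 = 30.41 m
M_R = s_u·L_a·R = 65·30.41·17.0 = 33605.7 kN·m/m
M_D = W·d = 3622·5.79 = 20971.4 kN·m/m
FS = M_R / M_D = 33605.7 / 20971.4 = 1.602

FS = 1.60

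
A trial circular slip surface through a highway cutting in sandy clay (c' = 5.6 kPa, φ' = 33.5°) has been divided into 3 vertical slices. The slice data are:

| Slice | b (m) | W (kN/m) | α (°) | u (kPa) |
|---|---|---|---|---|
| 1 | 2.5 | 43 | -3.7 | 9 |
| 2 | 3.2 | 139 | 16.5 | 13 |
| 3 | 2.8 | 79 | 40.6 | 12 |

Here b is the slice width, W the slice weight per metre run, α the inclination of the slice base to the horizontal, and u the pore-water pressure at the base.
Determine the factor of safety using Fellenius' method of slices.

FS = 1.55

Ordinary method of slices: FS = Σ[c'·Δl_i + (W_i cosα_i − u_i·Δl_i)·tanφ'] / Σ W_i sinα_i, with Δl_i = b_i / cosα_i.
Slice 1: Δl = 2.5/cos(-3.7°) = 2.505 m; N'_1 = 43·cos(-3.7°) − 9·2.505 = 20.4; c'Δl = 14.03; W sinα = -2.8
Slice 2: Δl = 3.2/cos16.5° = 3.337 m; N'_2 = 139·cos16.5° − 13·3.337 = 89.9; c'Δl = 18.69; W sinα = 39.5
Slice 3: Δl = 2.8/cos40.6° = 3.688 m; N'_3 = 79·cos40.6° − 12·3.688 = 15.7; c'Δl = 20.65; W sinα = 51.4
Σc'Δl = 53.4 kN/m; ΣN' = 126.0 kN/m; ΣW sinα = 88.1 kN/m
Resisting = 53.4 + 126.0·tan33.5° = 53.4 + 83.4 = 136.8 kN/m
FS = 136.8 / 88.1 = 1.552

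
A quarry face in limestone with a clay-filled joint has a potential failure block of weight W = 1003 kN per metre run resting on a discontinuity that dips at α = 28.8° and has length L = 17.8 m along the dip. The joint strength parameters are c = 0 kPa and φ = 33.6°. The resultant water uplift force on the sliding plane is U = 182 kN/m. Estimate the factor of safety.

FS = 0.96

Resolving the block weight along and normal to the plane and applying the Mohr–Coulomb strength on the joint:
N' = W cosα − U = 1003·cos28.8° − 182 = 696.9 kN/m
Driving force T = W sinα = 1003·sin28.8° = 483.2 kN/m
Resisting force R = c·L + N'·tanφ = 0·17.8 + 696.9·tan33.6° = 0.0 + 463.0 = 463.0 kN/m
FS = R / T = 463.0 / 483.2 = 0.958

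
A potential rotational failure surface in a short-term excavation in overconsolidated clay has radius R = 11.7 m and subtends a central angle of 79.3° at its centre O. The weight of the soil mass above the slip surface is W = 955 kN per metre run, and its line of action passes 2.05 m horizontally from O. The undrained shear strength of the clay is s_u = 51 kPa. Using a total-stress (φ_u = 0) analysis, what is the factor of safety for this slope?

Taking moments about the centre O, the resisting moment is provided by the undrained shear strength acting along the arc:
Arc length L_a = R·θ = 11.7·(79.3°·π/180) = 11.7·1.3840 = 16.19 m
M_R = s_u·L_a·R = 51·16.19·11.7 = 9662.6 kN·m/m
M_D = W·d = 955·2.05 = 1957.7 kN·m/m
FS = M_R / M_D = 9662.6 / 1957.7 = 4.936

FS = 4.94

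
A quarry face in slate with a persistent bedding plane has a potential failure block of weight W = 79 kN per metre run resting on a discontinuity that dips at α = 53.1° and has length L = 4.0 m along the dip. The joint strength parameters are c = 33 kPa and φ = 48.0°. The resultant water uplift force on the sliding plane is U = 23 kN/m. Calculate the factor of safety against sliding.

Resolving the block weight along and normal to the plane and applying the Mohr–Coulomb strength on the joint:
N' = W cosα − U = 79·cos53.1° − 23 = 24.4 kN/m
Driving force T = W sinα = 79·sin53.1° = 63.2 kN/m
Resisting force R = c·L + N'·tanφ = 33·4.0 + 24.4·tan48.0° = 132.0 + 27.1 = 159.1 kN/m
FS = R / T = 159.1 / 63.2 = 2.519

FS = 2.52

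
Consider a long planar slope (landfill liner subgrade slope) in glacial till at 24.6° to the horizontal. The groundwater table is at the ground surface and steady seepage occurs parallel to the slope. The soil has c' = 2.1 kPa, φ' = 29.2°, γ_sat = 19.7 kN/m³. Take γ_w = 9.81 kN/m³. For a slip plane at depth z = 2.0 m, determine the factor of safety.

With seepage parallel to the slope and the water table at the surface, the effective normal stress on the slip plane uses the buoyant unit weight γ' = γ_sat − γ_w while the driving shear stress uses γ_sat:
FS = [c' + γ' z cos²β tanφ'] / [γ_sat z sinβ cosβ]
γ' = 19.7 − 9.81 = 9.89 kN/m³
Numerator = 2.1 + 9.89·2.0·cos²24.6°·tan29.2° = 2.1 + 9.89·2.0·0.8267·0.5589 = 11.239 kPa
Denominator = 19.7·2.0·sin24.6°·cos24.6° = 19.7·2.0·0.4163·0.9092 = 14.913 kPa
FS = 11.239 / 14.913 = 0.754

FS = 0.75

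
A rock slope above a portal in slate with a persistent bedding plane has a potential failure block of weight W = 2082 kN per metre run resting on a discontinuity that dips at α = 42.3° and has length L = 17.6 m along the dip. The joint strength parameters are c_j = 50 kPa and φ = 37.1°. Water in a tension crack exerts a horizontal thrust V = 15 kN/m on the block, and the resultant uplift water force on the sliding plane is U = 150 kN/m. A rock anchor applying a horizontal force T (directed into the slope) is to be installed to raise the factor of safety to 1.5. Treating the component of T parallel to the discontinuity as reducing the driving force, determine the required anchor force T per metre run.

T = 120 kN/m

Resolving forces along and normal to the sliding plane, with the horizontal anchor force T adding T·sinα to the effective normal force and T·cosα acting up the plane against the driving force:
FS = [c_jL + (W cosα − U − V sinα + T sinα) tanφ] / [W sinα + V cosα − T cosα]
Without the anchor: N' = 1379.8 kN/m, driving T_d = 1412.3 kN/m, resisting R = 50·17.6 + 1379.8·tan37.1° = 1923.5 kN/m, FS = 1.36.
Setting FS = 1.5 and solving for T:
1.5·(1412.3 − T cos42.3°) = 1923.5 + T sin42.3°·tan37.1°
T·(sin42.3°·tan37.1° + 1.5·cos42.3°) = 1.5·1412.3 − 1923.5
T·(0.6730·0.7563 + 1.5·0.7396) = 2118.5 − 1923.5 = 194.9
T·1.6184 = 194.9
T = 120.4 kN/m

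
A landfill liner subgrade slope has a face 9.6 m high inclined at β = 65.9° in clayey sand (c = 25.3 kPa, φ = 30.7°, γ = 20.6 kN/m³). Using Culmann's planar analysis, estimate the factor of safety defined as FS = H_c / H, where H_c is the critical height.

H_c = (4c/γ) · sinβ cosφ / [1 − cos(β − φ)]
    = (4·25.3/20.6) · sin65.9°·cos30.7° / [1 − cos35.2°]
    = 4.913 · 0.7849 / 0.1829 = 21.09 m
FS = H_c / H = 21.09 / 9.6 = 2.197

FS = 2.20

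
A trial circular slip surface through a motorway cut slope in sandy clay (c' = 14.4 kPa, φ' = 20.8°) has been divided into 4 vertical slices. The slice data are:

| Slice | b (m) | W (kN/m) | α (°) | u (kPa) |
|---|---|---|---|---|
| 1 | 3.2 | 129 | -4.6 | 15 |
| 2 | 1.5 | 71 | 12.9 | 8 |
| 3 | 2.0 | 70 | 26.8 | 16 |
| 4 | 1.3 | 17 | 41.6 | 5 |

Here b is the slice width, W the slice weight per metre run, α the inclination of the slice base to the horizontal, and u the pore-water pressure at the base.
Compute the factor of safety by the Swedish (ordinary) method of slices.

FS = 3.92

Ordinary method of slices: FS = Σ[c'·Δl_i + (W_i cosα_i − u_i·Δl_i)·tanφ'] / Σ W_i sinα_i, with Δl_i = b_i / cosα_i.
Slice 1: Δl = 3.2/cos(-4.6°) = 3.210 m; N'_1 = 129·cos(-4.6°) − 15·3.210 = 80.4; c'Δl = 46.23; W sinα = -10.3
Slice 2: Δl = 1.5/cos12.9° = 1.539 m; N'_2 = 71·cos12.9° − 8·1.539 = 56.9; c'Δl = 22.16; W sinα = 15.9
Slice 3: Δl = 2.0/cos26.8° = 2.241 m; N'_3 = 70·cos26.8° − 16·2.241 = 26.6; c'Δl = 32.27; W sinα = 31.6
Slice 4: Δl = 1.3/cos41.6° = 1.738 m; N'_4 = 17·cos41.6° − 5·1.738 = 4.0; c'Δl = 25.03; W sinα = 11.3
Σc'Δl = 125.7 kN/m; ΣN' = 168.0 kN/m; ΣW sinα = 48.4 kN/m
Resisting = 125.7 + 168.0·tan20.8° = 125.7 + 63.8 = 189.5 kN/m
FS = 189.5 / 48.4 = 3.919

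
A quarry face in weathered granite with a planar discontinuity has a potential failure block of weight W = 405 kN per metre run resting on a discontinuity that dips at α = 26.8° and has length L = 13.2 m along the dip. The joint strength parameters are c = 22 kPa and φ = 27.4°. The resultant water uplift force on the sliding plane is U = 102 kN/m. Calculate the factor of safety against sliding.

FS = 2.33

Resolving the block weight along and normal to the plane and applying the Mohr–Coulomb strength on the joint:
N' = W cosα − U = 405·cos26.8° − 102 = 259.5 kN/m
Driving force T = W sinα = 405·sin26.8° = 182.6 kN/m
Resisting force R = c·L + N'·tanφ = 22·13.2 + 259.5·tan27.4° = 290.4 + 134.5 = 424.9 kN/m
FS = R / T = 424.9 / 182.6 = 2.327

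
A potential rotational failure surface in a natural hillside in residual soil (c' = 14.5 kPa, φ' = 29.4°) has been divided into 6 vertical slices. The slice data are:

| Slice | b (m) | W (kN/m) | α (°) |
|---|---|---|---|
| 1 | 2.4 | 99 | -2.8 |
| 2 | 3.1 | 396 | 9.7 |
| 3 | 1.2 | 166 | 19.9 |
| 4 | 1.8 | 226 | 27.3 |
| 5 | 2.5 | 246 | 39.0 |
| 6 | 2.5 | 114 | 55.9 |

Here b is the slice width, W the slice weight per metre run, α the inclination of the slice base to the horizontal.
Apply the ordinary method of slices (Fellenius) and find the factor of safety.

Ordinary method of slices: FS = Σ[c'·Δl_i + (W_i cosα_i)·tanφ'] / Σ W_i sinα_i, with Δl_i = b_i / cosα_i.
Slice 1: Δl = 2.4/cos(-2.8°) = 2.403 m; N'_1 = 99·cos(-2.8°) = 98.9; c'Δl = 34.84; W sinα = -4.8
Slice 2: Δl = 3.1/cos9.7° = 3.145 m; N'_2 = 396·cos9.7° = 390.3; c'Δl = 45.60; W sinα = 66.7
Slice 3: Δl = 1.2/cos19.9° = 1.276 m; N'_3 = 166·cos19.9° = 156.1; c'Δl = 18.50; W sinα = 56.5
Slice 4: Δl = 1.8/cos27.3° = 2.026 m; N'_4 = 226·cos27.3° = 200.8; c'Δl = 29.37; W sinα = 103.7
Slice 5: Δl = 2.5/cos39.0° = 3.217 m; N'_5 = 246·cos39.0° = 191.2; c'Δl = 46.65; W sinα = 154.8
Slice 6: Δl = 2.5/cos55.9° = 4.459 m; N'_6 = 114·cos55.9° = 63.9; c'Δl = 64.66; W sinα = 94.4
Σc'Δl = 239.6 kN/m; ΣN' = 1101.2 kN/m; ΣW sinα = 471.3 kN/m
Resisting = 239.6 + 1101.2·tan29.4° = 239.6 + 620.5 = 860.1 kN/m
FS = 860.1 / 471.3 = 1.825

FS = 1.83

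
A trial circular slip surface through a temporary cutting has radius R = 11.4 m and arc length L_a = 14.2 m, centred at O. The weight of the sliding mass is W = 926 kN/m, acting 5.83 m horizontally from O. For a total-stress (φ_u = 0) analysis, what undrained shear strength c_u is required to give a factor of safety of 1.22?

FS = c_u·L_a·R / (W·d), so c_u = FS·W·d / (L_a·R).
c_u = 1.22·926·5.83 / (14.20·11.4) = 6586.3 / 161.88 = 40.69 kPa

c_u = 40.7 kPa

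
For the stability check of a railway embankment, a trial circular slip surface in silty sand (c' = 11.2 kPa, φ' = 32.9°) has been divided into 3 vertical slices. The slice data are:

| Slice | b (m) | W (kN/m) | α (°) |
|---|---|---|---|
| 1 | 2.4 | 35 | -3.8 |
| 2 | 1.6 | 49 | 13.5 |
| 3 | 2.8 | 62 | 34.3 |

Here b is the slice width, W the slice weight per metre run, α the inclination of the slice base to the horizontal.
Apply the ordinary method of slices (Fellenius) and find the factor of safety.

Ordinary method of slices: FS = Σ[c'·Δl_i + (W_i cosα_i)·tanφ'] / Σ W_i sinα_i, with Δl_i = b_i / cosα_i.
Slice 1: Δl = 2.4/cos(-3.8°) = 2.405 m; N'_1 = 35·cos(-3.8°) = 34.9; c'Δl = 26.94; W sinα = -2.3
Slice 2: Δl = 1.6/cos13.5° = 1.645 m; N'_2 = 49·cos13.5° = 47.6; c'Δl = 18.43; W sinα = 11.4
Slice 3: Δl = 2.8/cos34.3° = 3.389 m; N'_3 = 62·cos34.3° = 51.2; c'Δl = 37.96; W sinα = 34.9
Σc'Δl = 83.3 kN/m; ΣN' = 133.8 kN/m; ΣW sinα = 44.1 kN/m
Resisting = 83.3 + 133.8·tan32.9° = 83.3 + 86.6 = 169.9 kN/m
FS = 169.9 / 44.1 = 3.856

FS = 3.86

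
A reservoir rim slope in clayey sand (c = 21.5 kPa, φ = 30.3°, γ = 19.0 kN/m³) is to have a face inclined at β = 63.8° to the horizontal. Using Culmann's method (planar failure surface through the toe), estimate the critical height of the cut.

H_c = 21.11 m

Culmann's analysis gives the critical failure plane at α_cr = (β + φ)/2 = (63.8 + 30.3)/2 = 47.0°, and the critical height
H_c = (4c/γ) · sinβ cosφ / [1 − cos(β − φ)]
    = (4·21.5/19.0) · sin63.8°·cos30.3° / [1 − cos(33.5°)]
    = 4.526 · 0.8973·0.8634 / [1 − 0.8339]
    = 4.526 · 0.7747 / 0.1661
    = 21.11 m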